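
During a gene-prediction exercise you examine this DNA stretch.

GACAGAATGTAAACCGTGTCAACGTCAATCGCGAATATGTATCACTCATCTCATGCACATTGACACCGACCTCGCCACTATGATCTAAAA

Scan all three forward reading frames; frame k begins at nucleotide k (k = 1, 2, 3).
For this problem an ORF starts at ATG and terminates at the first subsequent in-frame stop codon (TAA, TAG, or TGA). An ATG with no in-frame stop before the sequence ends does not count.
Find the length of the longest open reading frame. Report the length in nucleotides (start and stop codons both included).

Frame 1: GAC AGA ATG TAA ACC GTG TCA ACG TCA ATC GCG AAT ATG TAT CAC TCA TCT CAT GCA CAT TGA CAC CGA CCT CGC CAC TAT GAT CTA AAA — ATG at 7, stop TAA at 10 → 6 nt; ATG at 37, stop TGA at 61 → 27 nt.
Frame 2: ACA GAA TGT AAA CCG TGT CAA CGT CAA TCG CGA ATA TGT ATC ACT CAT CTC ATG CAC ATT GAC ACC GAC CTC GCC ACT ATG ATC TAA — ATG at 53, stop TAA at 86 → 36 nt; ATG at 80, stop TAA at 86 → 9 nt.
Frame 3: CAG AAT GTA AAC CGT GTC AAC GTC AAT CGC GAA TAT GTA TCA CTC ATC TCA TGC ACA TTG ACA CCG ACC TCG CCA CTA TGA TCT AAA — no ATG→stop ORF.
Longest: frame 2, positions 53–88, 36 nt = 12 codons = 11 aa. → 36 nucleotides.

36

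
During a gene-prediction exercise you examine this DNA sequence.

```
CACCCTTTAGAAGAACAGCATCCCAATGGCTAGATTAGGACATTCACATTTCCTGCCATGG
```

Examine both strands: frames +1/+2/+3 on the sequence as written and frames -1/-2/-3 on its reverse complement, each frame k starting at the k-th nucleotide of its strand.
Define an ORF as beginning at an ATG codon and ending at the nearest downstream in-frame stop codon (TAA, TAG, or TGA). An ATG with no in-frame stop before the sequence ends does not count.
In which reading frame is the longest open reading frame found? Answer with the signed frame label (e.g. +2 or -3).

-3

Reverse complement (5'→3'): CCATGGCAGGAAATGTGAATGTCCTAATCTAGCCATTGGGATGCTGTTCTTCTAAAGGGTG
Frame +1: CAC CCT TTA GAA GAA CAG CAT CCC AAT GGC TAG ATT AGG ACA TTC ACA TTT CCT GCC ATG — no ATG→stop ORF.
Frame +2: ACC CTT TAG AAG AAC AGC ATC CCA ATG GCT AGA TTA GGA CAT TCA CAT TTC CTG CCA TGG — no ATG→stop ORF.
Frame +3: CCC TTT AGA AGA ACA GCA TCC CAA TGG CTA GAT TAG GAC ATT CAC ATT TCC TGC CAT — no ATG→stop ORF.
Frame -1: CCA TGG CAG GAA ATG TGA ATG TCC TAA TCT AGC CAT TGG GAT GCT GTT CTT CTA AAG GGT — ATG at 13, stop TGA at 16 → 6 nt; ATG at 19, stop TAA at 25 → 9 nt.
Frame -2: CAT GGC AGG AAA TGT GAA TGT CCT AAT CTA GCC ATT GGG ATG CTG TTC TTC TAA AGG GTG — ATG at 41, stop TAA at 53 → 15 nt.
Frame -3: ATG GCA GGA AAT GTG AAT GTC CTA ATC TAG CCA TTG GGA TGC TGT TCT TCT AAA GGG — ATG at 3, stop TAG at 30 → 30 nt.
Longest ORF is 30 nt in frame -3 (positions 3–32).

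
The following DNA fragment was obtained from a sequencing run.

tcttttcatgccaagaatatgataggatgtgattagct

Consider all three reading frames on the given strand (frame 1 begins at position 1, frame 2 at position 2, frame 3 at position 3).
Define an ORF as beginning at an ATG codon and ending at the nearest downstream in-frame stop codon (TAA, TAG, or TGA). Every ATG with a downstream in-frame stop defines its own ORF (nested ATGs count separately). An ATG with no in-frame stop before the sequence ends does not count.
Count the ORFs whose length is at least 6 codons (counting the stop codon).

Frame 1: TCT TTT CAT GCC AAG AAT ATG ATA GGA TGT GAT TAG — ATG at 19, stop TAG at 34 → 18 nt.
Frame 2: CTT TTC ATG CCA AGA ATA TGA TAG GAT GTG ATT AGC — ATG at 8, stop TGA at 20 → 15 nt.
Frame 3: TTT TCA TGC CAA GAA TAT GAT AGG ATG TGA TTA GCT — ATG at 27, stop TGA at 30 → 6 nt.
ORFs ≥ 6 codons: frame 1 19–36 (6 codons). Count = 1.

1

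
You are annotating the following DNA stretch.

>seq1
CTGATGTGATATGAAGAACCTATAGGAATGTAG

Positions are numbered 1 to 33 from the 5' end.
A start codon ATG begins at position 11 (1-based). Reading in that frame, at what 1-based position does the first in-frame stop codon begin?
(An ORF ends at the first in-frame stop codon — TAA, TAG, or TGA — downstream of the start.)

23

Codons from position 11: ATG (11–13), AAG (14–16), AAC (17–19), CTA (20–22), TAG (23–25).
TAG is a stop codon; it begins at position 23.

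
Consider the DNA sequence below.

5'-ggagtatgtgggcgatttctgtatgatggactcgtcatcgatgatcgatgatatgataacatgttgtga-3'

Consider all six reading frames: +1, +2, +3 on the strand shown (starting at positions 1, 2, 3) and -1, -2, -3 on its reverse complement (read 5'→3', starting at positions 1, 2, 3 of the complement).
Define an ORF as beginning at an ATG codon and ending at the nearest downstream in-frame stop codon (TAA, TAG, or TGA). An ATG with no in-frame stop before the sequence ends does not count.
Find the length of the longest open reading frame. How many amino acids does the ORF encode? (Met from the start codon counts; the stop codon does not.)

6

Reverse complement (5'→3'): TCACAACATGTTATCATATCATCGATCATCGATGACGAGTCCATCATACAGAAATCGCCCACATACTCC
Frame +1: GGA GTA TGT GGG CGA TTT CTG TAT GAT GGA CTC GTC ATC GAT GAT CGA TGA TAT GAT AAC ATG TTG TGA — ATG at 61, stop TGA at 67 → 9 nt.
Frame +2: GAG TAT GTG GGC GAT TTC TGT ATG ATG GAC TCG TCA TCG ATG ATC GAT GAT ATG ATA ACA TGT TGT — no ATG→stop ORF.
Frame +3: AGT ATG TGG GCG ATT TCT GTA TGA TGG ACT CGT CAT CGA TGA TCG ATG ATA TGA TAA CAT GTT GTG — ATG at 6, stop TGA at 24 → 21 nt; ATG at 48, stop TGA at 54 → 9 nt.
Frame -1: TCA CAA CAT GTT ATC ATA TCA TCG ATC ATC GAT GAC GAG TCC ATC ATA CAG AAA TCG CCC ACA TAC TCC — no ATG→stop ORF.
Frame -2: CAC AAC ATG TTA TCA TAT CAT CGA TCA TCG ATG ACG AGT CCA TCA TAC AGA AAT CGC CCA CAT ACT — no ATG→stop ORF.
Frame -3: ACA ACA TGT TAT CAT ATC ATC GAT CAT CGA TGA CGA GTC CAT CAT ACA GAA ATC GCC CAC ATA CTC — no ATG→stop ORF.
Longest: frame +3, positions 6–26, 21 nt = 7 codons = 6 aa. → 6 amino acids.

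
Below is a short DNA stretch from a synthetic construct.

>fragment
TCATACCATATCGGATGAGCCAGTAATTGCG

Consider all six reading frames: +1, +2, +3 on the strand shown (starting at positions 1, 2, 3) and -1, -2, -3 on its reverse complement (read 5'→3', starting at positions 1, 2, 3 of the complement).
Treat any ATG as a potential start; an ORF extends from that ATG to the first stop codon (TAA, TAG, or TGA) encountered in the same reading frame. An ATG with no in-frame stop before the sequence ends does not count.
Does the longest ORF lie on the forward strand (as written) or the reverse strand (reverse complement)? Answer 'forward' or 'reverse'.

forward

Reverse complement (5'→3'): CGCAATTACTGGCTCATCCGATATGGTATGA
Frame +1: TCA TAC CAT ATC GGA TGA GCC AGT AAT TGC — no ATG→stop ORF.
Frame +2: CAT ACC ATA TCG GAT GAG CCA GTA ATT GCG — no ATG→stop ORF.
Frame +3: ATA CCA TAT CGG ATG AGC CAG TAA TTG — ATG at 15, stop TAA at 24 → 12 nt.
Frame -1: CGC AAT TAC TGG CTC ATC CGA TAT GGT ATG — no ATG→stop ORF.
Frame -2: GCA ATT ACT GGC TCA TCC GAT ATG GTA TGA — ATG at 23, stop TGA at 29 → 9 nt.
Frame -3: CAA TTA CTG GCT CAT CCG ATA TGG TAT — no ATG→stop ORF.
Forward-strand max 12 nt; reverse-strand max 9 nt. The forward strand has the longer ORF.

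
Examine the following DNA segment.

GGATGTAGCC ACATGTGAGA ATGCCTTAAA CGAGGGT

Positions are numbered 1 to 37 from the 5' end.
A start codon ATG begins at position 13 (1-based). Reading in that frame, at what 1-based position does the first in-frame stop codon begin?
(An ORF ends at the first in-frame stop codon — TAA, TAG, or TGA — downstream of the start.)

16

Codons from position 13: ATG (13–15), TGA (16–18).
TGA is a stop codon; it begins at position 16.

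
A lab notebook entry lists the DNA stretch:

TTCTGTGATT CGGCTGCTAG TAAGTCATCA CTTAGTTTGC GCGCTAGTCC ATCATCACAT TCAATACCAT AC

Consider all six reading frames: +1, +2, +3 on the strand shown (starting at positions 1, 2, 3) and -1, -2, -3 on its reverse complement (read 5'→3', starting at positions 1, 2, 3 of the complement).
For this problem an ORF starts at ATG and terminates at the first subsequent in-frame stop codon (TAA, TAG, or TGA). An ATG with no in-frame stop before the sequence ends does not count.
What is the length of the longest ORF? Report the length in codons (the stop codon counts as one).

9

Reverse complement (5'→3'): GTATGGTATTGAATGTGATGATGGACTAGCGCGCAAACTAAGTGATGACTTACTAGCAGCCGAATCACAGAA
Frame +1: TTC TGT GAT TCG GCT GCT AGT AAG TCA TCA CTT AGT TTG CGC GCT AGT CCA TCA TCA CAT TCA ATA CCA TAC — no ATG→stop ORF.
Frame +2: TCT GTG ATT CGG CTG CTA GTA AGT CAT CAC TTA GTT TGC GCG CTA GTC CAT CAT CAC ATT CAA TAC CAT — no ATG→stop ORF.
Frame +3: CTG TGA TTC GGC TGC TAG TAA GTC ATC ACT TAG TTT GCG CGC TAG TCC ATC ATC ACA TTC AAT ACC ATA — no ATG→stop ORF.
Frame -1: GTA TGG TAT TGA ATG TGA TGA TGG ACT AGC GCG CAA ACT AAG TGA TGA CTT ACT AGC AGC CGA ATC ACA GAA — ATG at 13, stop TGA at 16 → 6 nt.
Frame -2: TAT GGT ATT GAA TGT GAT GAT GGA CTA GCG CGC AAA CTA AGT GAT GAC TTA CTA GCA GCC GAA TCA CAG — no ATG→stop ORF.
Frame -3: ATG GTA TTG AAT GTG ATG ATG GAC TAG CGC GCA AAC TAA GTG ATG ACT TAC TAG CAG CCG AAT CAC AGA — ATG at 3, stop TAG at 27 → 27 nt; ATG at 18, stop TAG at 27 → 12 nt; ATG at 21, stop TAG at 27 → 9 nt; ATG at 45, stop TAG at 54 → 12 nt.
Longest: frame -3, positions 3–29, 27 nt = 9 codons = 8 aa. → 9 codons.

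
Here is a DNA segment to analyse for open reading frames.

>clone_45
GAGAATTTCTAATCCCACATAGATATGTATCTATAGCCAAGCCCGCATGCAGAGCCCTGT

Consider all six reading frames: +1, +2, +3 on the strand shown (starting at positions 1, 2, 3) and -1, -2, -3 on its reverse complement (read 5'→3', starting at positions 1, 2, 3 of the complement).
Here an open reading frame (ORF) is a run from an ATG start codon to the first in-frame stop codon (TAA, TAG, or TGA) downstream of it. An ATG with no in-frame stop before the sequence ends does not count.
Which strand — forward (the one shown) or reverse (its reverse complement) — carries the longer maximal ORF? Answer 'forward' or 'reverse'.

reverse

Reverse complement (5'→3'): ACAGGGCTCTGCATGCGGGCTTGGCTATAGATACATATCTATGTGGGATTAGAAATTCTC
Frame +1: GAG AAT TTC TAA TCC CAC ATA GAT ATG TAT CTA TAG CCA AGC CCG CAT GCA GAG CCC TGT — ATG at 25, stop TAG at 34 → 12 nt.
Frame +2: AGA ATT TCT AAT CCC ACA TAG ATA TGT ATC TAT AGC CAA GCC CGC ATG CAG AGC CCT — no ATG→stop ORF.
Frame +3: GAA TTT CTA ATC CCA CAT AGA TAT GTA TCT ATA GCC AAG CCC GCA TGC AGA GCC CTG — no ATG→stop ORF.
Frame -1: ACA GGG CTC TGC ATG CGG GCT TGG CTA TAG ATA CAT ATC TAT GTG GGA TTA GAA ATT CTC — ATG at 13, stop TAG at 28 → 18 nt.
Frame -2: CAG GGC TCT GCA TGC GGG CTT GGC TAT AGA TAC ATA TCT ATG TGG GAT TAG AAA TTC — ATG at 41, stop TAG at 50 → 12 nt.
Frame -3: AGG GCT CTG CAT GCG GGC TTG GCT ATA GAT ACA TAT CTA TGT GGG ATT AGA AAT TCT — no ATG→stop ORF.
Forward-strand max 12 nt; reverse-strand max 18 nt. The reverse strand has the longer ORF.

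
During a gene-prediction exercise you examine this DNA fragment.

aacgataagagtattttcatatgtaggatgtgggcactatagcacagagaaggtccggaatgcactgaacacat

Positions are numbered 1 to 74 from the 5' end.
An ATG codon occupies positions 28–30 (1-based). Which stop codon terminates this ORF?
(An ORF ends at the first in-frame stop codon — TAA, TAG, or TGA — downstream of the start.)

Codons from position 28: ATG (28–30), TGG (31–33), GCA (34–36), CTA (37–39), TAG (40–42).
The first in-frame stop codon is TAG.

TAG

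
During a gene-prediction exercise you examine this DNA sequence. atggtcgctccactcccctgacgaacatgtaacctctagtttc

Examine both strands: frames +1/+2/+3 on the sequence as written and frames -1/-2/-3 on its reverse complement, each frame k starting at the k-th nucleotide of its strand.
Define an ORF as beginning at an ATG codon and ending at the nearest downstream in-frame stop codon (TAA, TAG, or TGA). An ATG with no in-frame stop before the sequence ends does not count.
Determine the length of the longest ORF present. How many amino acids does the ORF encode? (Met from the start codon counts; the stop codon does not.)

Reverse complement (5'→3'): GAAACTAGAGGTTACATGTTCGTCAGGGGAGTGGAGCGACCAT
Frame +1: ATG GTC GCT CCA CTC CCC TGA CGA ACA TGT AAC CTC TAG TTT — ATG at 1, stop TGA at 19 → 21 nt.
Frame +2: TGG TCG CTC CAC TCC CCT GAC GAA CAT GTA ACC TCT AGT TTC — no ATG→stop ORF.
Frame +3: GGT CGC TCC ACT CCC CTG ACG AAC ATG TAA CCT CTA GTT — ATG at 27, stop TAA at 30 → 6 nt.
Frame -1: GAA ACT AGA GGT TAC ATG TTC GTC AGG GGA GTG GAG CGA CCA — no ATG→stop ORF.
Frame -2: AAA CTA GAG GTT ACA TGT TCG TCA GGG GAG TGG AGC GAC CAT — no ATG→stop ORF.
Frame -3: AAC TAG AGG TTA CAT GTT CGT CAG GGG AGT GGA GCG ACC — no ATG→stop ORF.
Longest: frame +1, positions 1–21, 21 nt = 7 codons = 6 aa. → 6 amino acids.

6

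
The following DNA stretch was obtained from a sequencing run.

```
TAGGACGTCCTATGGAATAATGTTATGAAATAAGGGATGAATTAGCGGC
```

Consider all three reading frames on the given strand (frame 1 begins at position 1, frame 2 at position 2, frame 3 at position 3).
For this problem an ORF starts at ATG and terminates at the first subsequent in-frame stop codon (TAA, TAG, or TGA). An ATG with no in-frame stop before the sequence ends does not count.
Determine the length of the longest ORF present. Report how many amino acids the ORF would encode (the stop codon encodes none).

Frame 1: TAG GAC GTC CTA TGG AAT AAT GTT ATG AAA TAA GGG ATG AAT TAG CGG — ATG at 25, stop TAA at 31 → 9 nt; ATG at 37, stop TAG at 43 → 9 nt.
Frame 2: AGG ACG TCC TAT GGA ATA ATG TTA TGA AAT AAG GGA TGA ATT AGC GGC — ATG at 20, stop TGA at 26 → 9 nt.
Frame 3: GGA CGT CCT ATG GAA TAA TGT TAT GAA ATA AGG GAT GAA TTA GCG — ATG at 12, stop TAA at 18 → 9 nt.
Longest: frame 1, positions 25–33, 9 nt = 3 codons = 2 aa. → 2 amino acids.

2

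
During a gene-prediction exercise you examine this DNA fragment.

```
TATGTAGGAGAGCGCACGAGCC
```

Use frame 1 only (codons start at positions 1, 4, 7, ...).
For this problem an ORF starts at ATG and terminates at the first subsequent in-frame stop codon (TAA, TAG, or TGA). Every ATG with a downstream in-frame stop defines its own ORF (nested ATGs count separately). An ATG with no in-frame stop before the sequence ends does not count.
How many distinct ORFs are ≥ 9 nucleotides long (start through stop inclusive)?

0

Frame 1: TAT GTA GGA GAG CGC ACG AGC — no ATG→stop ORF.
No ORF reaches 9 nucleotides. Count = 0.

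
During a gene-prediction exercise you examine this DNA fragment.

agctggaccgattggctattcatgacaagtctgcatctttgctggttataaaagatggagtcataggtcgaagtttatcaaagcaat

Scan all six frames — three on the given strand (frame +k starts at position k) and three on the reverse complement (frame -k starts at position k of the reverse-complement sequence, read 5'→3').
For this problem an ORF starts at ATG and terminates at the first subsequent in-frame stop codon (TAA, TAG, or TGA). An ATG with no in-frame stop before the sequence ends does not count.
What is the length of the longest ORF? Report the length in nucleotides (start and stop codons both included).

45

Reverse complement (5'→3'): ATTGCTTTGATAAACTTCGACCTATGACTCCATCTTTTATAACCAGCAAAGATGCAGACTTGTCATGAATAGCCAATCGGTCCAGCT
Frame +1: AGC TGG ACC GAT TGG CTA TTC ATG ACA AGT CTG CAT CTT TGC TGG TTA TAA AAG ATG GAG TCA TAG GTC GAA GTT TAT CAA AGC AAT — ATG at 22, stop TAA at 49 → 30 nt; ATG at 55, stop TAG at 64 → 12 nt.
Frame +2: GCT GGA CCG ATT GGC TAT TCA TGA CAA GTC TGC ATC TTT GCT GGT TAT AAA AGA TGG AGT CAT AGG TCG AAG TTT ATC AAA GCA — no ATG→stop ORF.
Frame +3: CTG GAC CGA TTG GCT ATT CAT GAC AAG TCT GCA TCT TTG CTG GTT ATA AAA GAT GGA GTC ATA GGT CGA AGT TTA TCA AAG CAA — no ATG→stop ORF.
Frame -1: ATT GCT TTG ATA AAC TTC GAC CTA TGA CTC CAT CTT TTA TAA CCA GCA AAG ATG CAG ACT TGT CAT GAA TAG CCA ATC GGT CCA GCT — ATG at 52, stop TAG at 70 → 21 nt.
Frame -2: TTG CTT TGA TAA ACT TCG ACC TAT GAC TCC ATC TTT TAT AAC CAG CAA AGA TGC AGA CTT GTC ATG AAT AGC CAA TCG GTC CAG — no ATG→stop ORF.
Frame -3: TGC TTT GAT AAA CTT CGA CCT ATG ACT CCA TCT TTT ATA ACC AGC AAA GAT GCA GAC TTG TCA TGA ATA GCC AAT CGG TCC AGC — ATG at 24, stop TGA at 66 → 45 nt.
Longest: frame -3, positions 24–68, 45 nt = 15 codons = 14 aa. → 45 nucleotides.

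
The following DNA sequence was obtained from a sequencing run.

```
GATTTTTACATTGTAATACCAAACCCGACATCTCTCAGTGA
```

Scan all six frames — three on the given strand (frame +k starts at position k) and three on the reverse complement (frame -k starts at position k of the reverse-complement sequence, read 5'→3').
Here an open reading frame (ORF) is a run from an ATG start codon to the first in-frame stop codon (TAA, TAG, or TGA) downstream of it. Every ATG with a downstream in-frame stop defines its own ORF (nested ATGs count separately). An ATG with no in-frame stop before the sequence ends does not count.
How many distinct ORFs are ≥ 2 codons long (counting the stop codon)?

Reverse complement (5'→3'): TCACTGAGAGATGTCGGGTTTGGTATTACAATGTAAAAATC
Frame +1: GAT TTT TAC ATT GTA ATA CCA AAC CCG ACA TCT CTC AGT — no ATG→stop ORF.
Frame +2: ATT TTT ACA TTG TAA TAC CAA ACC CGA CAT CTC TCA GTG — no ATG→stop ORF.
Frame +3: TTT TTA CAT TGT AAT ACC AAA CCC GAC ATC TCT CAG TGA — no ATG→stop ORF.
Frame -1: TCA CTG AGA GAT GTC GGG TTT GGT ATT ACA ATG TAA AAA — ATG at 31, stop TAA at 34 → 6 nt.
Frame -2: CAC TGA GAG ATG TCG GGT TTG GTA TTA CAA TGT AAA AAT — no ATG→stop ORF.
Frame -3: ACT GAG AGA TGT CGG GTT TGG TAT TAC AAT GTA AAA ATC — no ATG→stop ORF.
ORFs ≥ 2 codons: frame -1 31–36 (2 codons). Count = 1.

1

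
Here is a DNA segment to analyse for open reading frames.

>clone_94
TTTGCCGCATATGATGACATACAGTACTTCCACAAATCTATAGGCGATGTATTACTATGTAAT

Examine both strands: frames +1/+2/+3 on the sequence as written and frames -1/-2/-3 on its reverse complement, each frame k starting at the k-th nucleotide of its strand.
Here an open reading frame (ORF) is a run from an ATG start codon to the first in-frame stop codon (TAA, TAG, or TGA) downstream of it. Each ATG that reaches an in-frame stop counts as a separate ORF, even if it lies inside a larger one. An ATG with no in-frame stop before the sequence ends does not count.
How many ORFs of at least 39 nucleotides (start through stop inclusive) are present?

Reverse complement (5'→3'): ATTACATAGTAATACATCGCCTATAGATTTGTGGAAGTACTGTATGTCATCATATGCGGCAAA
Frame +1: TTT GCC GCA TAT GAT GAC ATA CAG TAC TTC CAC AAA TCT ATA GGC GAT GTA TTA CTA TGT AAT — no ATG→stop ORF.
Frame +2: TTG CCG CAT ATG ATG ACA TAC AGT ACT TCC ACA AAT CTA TAG GCG ATG TAT TAC TAT GTA — ATG at 11, stop TAG at 41 → 33 nt; ATG at 14, stop TAG at 41 → 30 nt.
Frame +3: TGC CGC ATA TGA TGA CAT ACA GTA CTT CCA CAA ATC TAT AGG CGA TGT ATT ACT ATG TAA — ATG at 57, stop TAA at 60 → 6 nt.
Frame -1: ATT ACA TAG TAA TAC ATC GCC TAT AGA TTT GTG GAA GTA CTG TAT GTC ATC ATA TGC GGC AAA — no ATG→stop ORF.
Frame -2: TTA CAT AGT AAT ACA TCG CCT ATA GAT TTG TGG AAG TAC TGT ATG TCA TCA TAT GCG GCA — no ATG→stop ORF.
Frame -3: TAC ATA GTA ATA CAT CGC CTA TAG ATT TGT GGA AGT ACT GTA TGT CAT CAT ATG CGG CAA — no ATG→stop ORF.
No ORF reaches 39 nucleotides. Count = 0.

0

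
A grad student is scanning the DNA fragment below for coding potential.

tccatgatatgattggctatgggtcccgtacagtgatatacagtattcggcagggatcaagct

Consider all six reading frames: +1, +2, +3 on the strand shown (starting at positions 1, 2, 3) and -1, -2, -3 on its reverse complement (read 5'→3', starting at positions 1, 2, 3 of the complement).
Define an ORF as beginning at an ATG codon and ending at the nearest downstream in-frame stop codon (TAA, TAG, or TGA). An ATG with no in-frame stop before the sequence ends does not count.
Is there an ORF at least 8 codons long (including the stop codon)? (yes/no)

no

Reverse complement (5'→3'): AGCTTGATCCCTGCCGAATACTGTATATCACTGTACGGGACCCATAGCCAATCATATCATGGA
Frame +1: TCC ATG ATA TGA TTG GCT ATG GGT CCC GTA CAG TGA TAT ACA GTA TTC GGC AGG GAT CAA GCT — ATG at 4, stop TGA at 10 → 9 nt; ATG at 19, stop TGA at 34 → 18 nt.
Frame +2: CCA TGA TAT GAT TGG CTA TGG GTC CCG TAC AGT GAT ATA CAG TAT TCG GCA GGG ATC AAG — no ATG→stop ORF.
Frame +3: CAT GAT ATG ATT GGC TAT GGG TCC CGT ACA GTG ATA TAC AGT ATT CGG CAG GGA TCA AGC — no ATG→stop ORF.
Frame -1: AGC TTG ATC CCT GCC GAA TAC TGT ATA TCA CTG TAC GGG ACC CAT AGC CAA TCA TAT CAT GGA — no ATG→stop ORF.
Frame -2: GCT TGA TCC CTG CCG AAT ACT GTA TAT CAC TGT ACG GGA CCC ATA GCC AAT CAT ATC ATG — no ATG→stop ORF.
Frame -3: CTT GAT CCC TGC CGA ATA CTG TAT ATC ACT GTA CGG GAC CCA TAG CCA ATC ATA TCA TGG — no ATG→stop ORF.
Largest ORF found is 6 codons < 8, so no.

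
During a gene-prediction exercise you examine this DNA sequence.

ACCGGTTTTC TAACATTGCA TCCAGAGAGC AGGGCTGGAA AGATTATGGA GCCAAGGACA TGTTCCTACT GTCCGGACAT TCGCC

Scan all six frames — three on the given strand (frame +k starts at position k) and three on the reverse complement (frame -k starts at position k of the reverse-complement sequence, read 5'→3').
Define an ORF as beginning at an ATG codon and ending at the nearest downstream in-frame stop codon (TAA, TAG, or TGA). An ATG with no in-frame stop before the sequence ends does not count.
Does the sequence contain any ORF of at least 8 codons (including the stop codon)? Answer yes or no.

no

Reverse complement (5'→3'): GGCGAATGTCCGGACAGTAGGAACATGTCCTTGGCTCCATAATCTTTCCAGCCCTGCTCTCTGGATGCAATGTTAGAAAACCGGT
Frame +1: ACC GGT TTT CTA ACA TTG CAT CCA GAG AGC AGG GCT GGA AAG ATT ATG GAG CCA AGG ACA TGT TCC TAC TGT CCG GAC ATT CGC — no ATG→stop ORF.
Frame +2: CCG GTT TTC TAA CAT TGC ATC CAG AGA GCA GGG CTG GAA AGA TTA TGG AGC CAA GGA CAT GTT CCT ACT GTC CGG ACA TTC GCC — no ATG→stop ORF.
Frame +3: CGG TTT TCT AAC ATT GCA TCC AGA GAG CAG GGC TGG AAA GAT TAT GGA GCC AAG GAC ATG TTC CTA CTG TCC GGA CAT TCG — no ATG→stop ORF.
Frame -1: GGC GAA TGT CCG GAC AGT AGG AAC ATG TCC TTG GCT CCA TAA TCT TTC CAG CCC TGC TCT CTG GAT GCA ATG TTA GAA AAC CGG — ATG at 25, stop TAA at 40 → 18 nt.
Frame -2: GCG AAT GTC CGG ACA GTA GGA ACA TGT CCT TGG CTC CAT AAT CTT TCC AGC CCT GCT CTC TGG ATG CAA TGT TAG AAA ACC GGT — ATG at 65, stop TAG at 74 → 12 nt.
Frame -3: CGA ATG TCC GGA CAG TAG GAA CAT GTC CTT GGC TCC ATA ATC TTT CCA GCC CTG CTC TCT GGA TGC AAT GTT AGA AAA CCG — ATG at 6, stop TAG at 18 → 15 nt.
Largest ORF found is 6 codons < 8, so no.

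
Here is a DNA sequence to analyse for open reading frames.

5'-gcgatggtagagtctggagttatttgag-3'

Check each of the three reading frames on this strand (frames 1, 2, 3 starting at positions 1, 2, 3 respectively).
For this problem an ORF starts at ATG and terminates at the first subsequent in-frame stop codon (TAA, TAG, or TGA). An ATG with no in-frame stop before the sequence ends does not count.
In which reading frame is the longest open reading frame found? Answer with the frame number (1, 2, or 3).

1

Frame 1: GCG ATG GTA GAG TCT GGA GTT ATT TGA — ATG at 4, stop TGA at 25 → 24 nt.
Frame 2: CGA TGG TAG AGT CTG GAG TTA TTT GAG — no ATG→stop ORF.
Frame 3: GAT GGT AGA GTC TGG AGT TAT TTG — no ATG→stop ORF.
Longest ORF is 24 nt in frame 1 (positions 4–27).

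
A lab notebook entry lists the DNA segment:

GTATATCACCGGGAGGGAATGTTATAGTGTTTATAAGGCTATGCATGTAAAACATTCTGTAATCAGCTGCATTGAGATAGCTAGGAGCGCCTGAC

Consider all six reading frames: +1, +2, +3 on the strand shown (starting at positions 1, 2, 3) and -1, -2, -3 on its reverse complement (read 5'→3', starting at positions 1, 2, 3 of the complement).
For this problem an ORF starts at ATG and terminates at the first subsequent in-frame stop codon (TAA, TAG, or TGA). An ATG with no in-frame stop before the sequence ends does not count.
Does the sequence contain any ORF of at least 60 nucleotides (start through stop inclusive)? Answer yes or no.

Reverse complement (5'→3'): GTCAGGCGCTCCTAGCTATCTCAATGCAGCTGATTACAGAATGTTTTACATGCATAGCCTTATAAACACTATAACATTCCCTCCCGGTGATATAC
Frame +1: GTA TAT CAC CGG GAG GGA ATG TTA TAG TGT TTA TAA GGC TAT GCA TGT AAA ACA TTC TGT AAT CAG CTG CAT TGA GAT AGC TAG GAG CGC CTG — ATG at 19, stop TAG at 25 → 9 nt.
Frame +2: TAT ATC ACC GGG AGG GAA TGT TAT AGT GTT TAT AAG GCT ATG CAT GTA AAA CAT TCT GTA ATC AGC TGC ATT GAG ATA GCT AGG AGC GCC TGA — ATG at 41, stop TGA at 92 → 54 nt.
Frame +3: ATA TCA CCG GGA GGG AAT GTT ATA GTG TTT ATA AGG CTA TGC ATG TAA AAC ATT CTG TAA TCA GCT GCA TTG AGA TAG CTA GGA GCG CCT GAC — ATG at 45, stop TAA at 48 → 6 nt.
Frame -1: GTC AGG CGC TCC TAG CTA TCT CAA TGC AGC TGA TTA CAG AAT GTT TTA CAT GCA TAG CCT TAT AAA CAC TAT AAC ATT CCC TCC CGG TGA TAT — no ATG→stop ORF.
Frame -2: TCA GGC GCT CCT AGC TAT CTC AAT GCA GCT GAT TAC AGA ATG TTT TAC ATG CAT AGC CTT ATA AAC ACT ATA ACA TTC CCT CCC GGT GAT ATA — no ATG→stop ORF.
Frame -3: CAG GCG CTC CTA GCT ATC TCA ATG CAG CTG ATT ACA GAA TGT TTT ACA TGC ATA GCC TTA TAA ACA CTA TAA CAT TCC CTC CCG GTG ATA TAC — ATG at 24, stop TAA at 63 → 42 nt.
Largest ORF found is 54 nucleotides < 60, so no.

no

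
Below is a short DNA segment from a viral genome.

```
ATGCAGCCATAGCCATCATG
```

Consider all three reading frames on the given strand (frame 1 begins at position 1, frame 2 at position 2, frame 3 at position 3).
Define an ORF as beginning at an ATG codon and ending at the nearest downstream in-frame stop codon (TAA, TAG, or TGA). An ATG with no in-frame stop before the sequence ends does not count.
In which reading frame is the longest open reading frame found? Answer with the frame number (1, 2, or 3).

Frame 1: ATG CAG CCA TAG CCA TCA — ATG at 1, stop TAG at 10 → 12 nt.
Frame 2: TGC AGC CAT AGC CAT CAT — no ATG→stop ORF.
Frame 3: GCA GCC ATA GCC ATC ATG — no ATG→stop ORF.
Longest ORF is 12 nt in frame 1 (positions 1–12).

1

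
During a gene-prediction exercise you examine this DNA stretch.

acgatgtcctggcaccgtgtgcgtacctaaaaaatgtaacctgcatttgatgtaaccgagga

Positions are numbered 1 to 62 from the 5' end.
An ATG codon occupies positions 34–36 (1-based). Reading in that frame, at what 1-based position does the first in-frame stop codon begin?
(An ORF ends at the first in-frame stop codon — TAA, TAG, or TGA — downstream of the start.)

37

Codons from position 34: ATG (34–36), TAA (37–39).
TAA is a stop codon; it begins at position 37.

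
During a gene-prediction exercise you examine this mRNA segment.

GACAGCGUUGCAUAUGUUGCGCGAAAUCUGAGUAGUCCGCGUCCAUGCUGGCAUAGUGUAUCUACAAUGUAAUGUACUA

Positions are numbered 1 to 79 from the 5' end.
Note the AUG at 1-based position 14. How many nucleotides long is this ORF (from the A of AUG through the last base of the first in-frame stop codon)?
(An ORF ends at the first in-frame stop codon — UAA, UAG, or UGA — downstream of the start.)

Codons from position 14: AUG (14–16), UUG (17–19), CGC (20–22), GAA (23–25), AUC (26–28), UGA (29–31).
UGA is the first in-frame stop; ORF spans 14–31, 18 nucleotides.

18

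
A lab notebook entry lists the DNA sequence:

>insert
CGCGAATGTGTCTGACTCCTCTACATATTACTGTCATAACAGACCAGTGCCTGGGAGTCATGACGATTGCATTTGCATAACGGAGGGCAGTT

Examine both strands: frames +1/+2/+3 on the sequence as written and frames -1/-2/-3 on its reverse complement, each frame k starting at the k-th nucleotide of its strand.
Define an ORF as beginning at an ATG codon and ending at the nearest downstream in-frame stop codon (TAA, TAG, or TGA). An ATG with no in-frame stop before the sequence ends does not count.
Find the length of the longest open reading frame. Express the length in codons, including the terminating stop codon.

25

Reverse complement (5'→3'): AACTGCCCTCCGTTATGCAAATGCAATCGTCATGACTCCCAGGCACTGGTCTGTTATGACAGTAATATGTAGAGGAGTCAGACACATTCGCG
Frame +1: CGC GAA TGT GTC TGA CTC CTC TAC ATA TTA CTG TCA TAA CAG ACC AGT GCC TGG GAG TCA TGA CGA TTG CAT TTG CAT AAC GGA GGG CAG — no ATG→stop ORF.
Frame +2: GCG AAT GTG TCT GAC TCC TCT ACA TAT TAC TGT CAT AAC AGA CCA GTG CCT GGG AGT CAT GAC GAT TGC ATT TGC ATA ACG GAG GGC AGT — no ATG→stop ORF.
Frame +3: CGA ATG TGT CTG ACT CCT CTA CAT ATT ACT GTC ATA ACA GAC CAG TGC CTG GGA GTC ATG ACG ATT GCA TTT GCA TAA CGG AGG GCA GTT — ATG at 6, stop TAA at 78 → 75 nt; ATG at 60, stop TAA at 78 → 21 nt.
Frame -1: AAC TGC CCT CCG TTA TGC AAA TGC AAT CGT CAT GAC TCC CAG GCA CTG GTC TGT TAT GAC AGT AAT ATG TAG AGG AGT CAG ACA CAT TCG — ATG at 67, stop TAG at 70 → 6 nt.
Frame -2: ACT GCC CTC CGT TAT GCA AAT GCA ATC GTC ATG ACT CCC AGG CAC TGG TCT GTT ATG ACA GTA ATA TGT AGA GGA GTC AGA CAC ATT CGC — no ATG→stop ORF.
Frame -3: CTG CCC TCC GTT ATG CAA ATG CAA TCG TCA TGA CTC CCA GGC ACT GGT CTG TTA TGA CAG TAA TAT GTA GAG GAG TCA GAC ACA TTC GCG — ATG at 15, stop TGA at 33 → 21 nt; ATG at 21, stop TGA at 33 → 15 nt.
Longest: frame +3, positions 6–80, 75 nt = 25 codons = 24 aa. → 25 codons.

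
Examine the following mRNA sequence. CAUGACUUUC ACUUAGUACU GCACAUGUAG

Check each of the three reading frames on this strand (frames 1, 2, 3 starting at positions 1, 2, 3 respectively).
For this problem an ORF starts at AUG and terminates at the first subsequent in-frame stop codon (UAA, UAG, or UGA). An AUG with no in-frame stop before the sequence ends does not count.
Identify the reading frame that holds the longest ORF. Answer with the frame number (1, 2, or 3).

Frame 1: CAU GAC UUU CAC UUA GUA CUG CAC AUG UAG — AUG at 25, stop UAG at 28 → 6 nt.
Frame 2: AUG ACU UUC ACU UAG UAC UGC ACA UGU — AUG at 2, stop UAG at 14 → 15 nt.
Frame 3: UGA CUU UCA CUU AGU ACU GCA CAU GUA — no AUG→stop ORF.
Longest ORF is 15 nt in frame 2 (positions 2–16).

2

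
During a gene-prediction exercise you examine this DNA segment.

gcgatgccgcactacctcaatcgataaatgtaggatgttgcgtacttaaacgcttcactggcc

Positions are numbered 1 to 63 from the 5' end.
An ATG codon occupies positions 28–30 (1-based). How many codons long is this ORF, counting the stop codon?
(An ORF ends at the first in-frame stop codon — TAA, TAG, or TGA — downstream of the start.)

2

Codons from position 28: ATG (28–30), TAG (31–33).
TAG is the first in-frame stop; that's 2 codons including the stop.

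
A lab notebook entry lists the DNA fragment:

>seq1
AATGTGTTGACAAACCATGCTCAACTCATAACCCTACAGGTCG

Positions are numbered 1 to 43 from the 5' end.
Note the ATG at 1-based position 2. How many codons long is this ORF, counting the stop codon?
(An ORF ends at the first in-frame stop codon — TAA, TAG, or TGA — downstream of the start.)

3

Codons from position 2: ATG (2–4), TGT (5–7), TGA (8–10).
TGA is the first in-frame stop; that's 3 codons including the stop.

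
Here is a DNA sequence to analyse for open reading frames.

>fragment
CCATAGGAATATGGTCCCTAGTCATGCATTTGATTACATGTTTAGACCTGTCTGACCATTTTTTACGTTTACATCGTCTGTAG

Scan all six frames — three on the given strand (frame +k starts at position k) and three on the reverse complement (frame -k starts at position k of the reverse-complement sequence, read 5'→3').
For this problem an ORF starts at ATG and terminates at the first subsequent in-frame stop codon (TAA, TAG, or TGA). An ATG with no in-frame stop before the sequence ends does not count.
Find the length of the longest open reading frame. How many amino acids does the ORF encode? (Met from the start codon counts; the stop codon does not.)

19

Reverse complement (5'→3'): CTACAGACGATGTAAACGTAAAAAATGGTCAGACAGGTCTAAACATGTAATCAAATGCATGACTAGGGACCATATTCCTATGG
Frame +1: CCA TAG GAA TAT GGT CCC TAG TCA TGC ATT TGA TTA CAT GTT TAG ACC TGT CTG ACC ATT TTT TAC GTT TAC ATC GTC TGT — no ATG→stop ORF.
Frame +2: CAT AGG AAT ATG GTC CCT AGT CAT GCA TTT GAT TAC ATG TTT AGA CCT GTC TGA CCA TTT TTT ACG TTT ACA TCG TCT GTA — ATG at 11, stop TGA at 53 → 45 nt; ATG at 38, stop TGA at 53 → 18 nt.
Frame +3: ATA GGA ATA TGG TCC CTA GTC ATG CAT TTG ATT ACA TGT TTA GAC CTG TCT GAC CAT TTT TTA CGT TTA CAT CGT CTG TAG — ATG at 24, stop TAG at 81 → 60 nt.
Frame -1: CTA CAG ACG ATG TAA ACG TAA AAA ATG GTC AGA CAG GTC TAA ACA TGT AAT CAA ATG CAT GAC TAG GGA CCA TAT TCC TAT — ATG at 10, stop TAA at 13 → 6 nt; ATG at 25, stop TAA at 40 → 18 nt; ATG at 55, stop TAG at 64 → 12 nt.
Frame -2: TAC AGA CGA TGT AAA CGT AAA AAA TGG TCA GAC AGG TCT AAA CAT GTA ATC AAA TGC ATG ACT AGG GAC CAT ATT CCT ATG — no ATG→stop ORF.
Frame -3: ACA GAC GAT GTA AAC GTA AAA AAT GGT CAG ACA GGT CTA AAC ATG TAA TCA AAT GCA TGA CTA GGG ACC ATA TTC CTA TGG — ATG at 45, stop TAA at 48 → 6 nt.
Longest: frame +3, positions 24–83, 60 nt = 20 codons = 19 aa. → 19 amino acids.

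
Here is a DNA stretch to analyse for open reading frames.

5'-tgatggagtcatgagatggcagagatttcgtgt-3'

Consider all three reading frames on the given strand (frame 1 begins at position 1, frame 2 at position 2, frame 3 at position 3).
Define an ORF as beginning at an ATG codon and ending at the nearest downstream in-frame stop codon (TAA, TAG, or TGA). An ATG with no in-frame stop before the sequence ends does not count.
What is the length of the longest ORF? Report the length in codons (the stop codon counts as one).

Frame 1: TGA TGG AGT CAT GAG ATG GCA GAG ATT TCG TGT — no ATG→stop ORF.
Frame 2: GAT GGA GTC ATG AGA TGG CAG AGA TTT CGT — no ATG→stop ORF.
Frame 3: ATG GAG TCA TGA GAT GGC AGA GAT TTC GTG — ATG at 3, stop TGA at 12 → 12 nt.
Longest: frame 3, positions 3–14, 12 nt = 4 codons = 3 aa. → 4 codons.

4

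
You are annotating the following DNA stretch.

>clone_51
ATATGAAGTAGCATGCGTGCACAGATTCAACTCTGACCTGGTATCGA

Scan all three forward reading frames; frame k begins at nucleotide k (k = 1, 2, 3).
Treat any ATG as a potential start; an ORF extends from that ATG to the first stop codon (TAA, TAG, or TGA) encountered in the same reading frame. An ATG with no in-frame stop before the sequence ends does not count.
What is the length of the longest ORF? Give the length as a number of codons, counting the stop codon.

Frame 1: ATA TGA AGT AGC ATG CGT GCA CAG ATT CAA CTC TGA CCT GGT ATC — ATG at 13, stop TGA at 34 → 24 nt.
Frame 2: TAT GAA GTA GCA TGC GTG CAC AGA TTC AAC TCT GAC CTG GTA TCG — no ATG→stop ORF.
Frame 3: ATG AAG TAG CAT GCG TGC ACA GAT TCA ACT CTG ACC TGG TAT CGA — ATG at 3, stop TAG at 9 → 9 nt.
Longest: frame 1, positions 13–36, 24 nt = 8 codons = 7 aa. → 8 codons.

8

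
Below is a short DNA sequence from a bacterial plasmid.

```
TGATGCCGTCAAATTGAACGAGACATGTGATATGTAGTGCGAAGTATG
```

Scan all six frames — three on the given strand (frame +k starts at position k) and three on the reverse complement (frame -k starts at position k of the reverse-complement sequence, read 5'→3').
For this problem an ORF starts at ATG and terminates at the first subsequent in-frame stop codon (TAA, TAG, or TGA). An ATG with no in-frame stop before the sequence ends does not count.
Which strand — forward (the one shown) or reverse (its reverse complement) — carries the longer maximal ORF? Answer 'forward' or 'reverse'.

reverse

Reverse complement (5'→3'): CATACTTCGCACTACATATCACATGTCTCGTTCAATTTGACGGCATCA
Frame +1: TGA TGC CGT CAA ATT GAA CGA GAC ATG TGA TAT GTA GTG CGA AGT ATG — ATG at 25, stop TGA at 28 → 6 nt.
Frame +2: GAT GCC GTC AAA TTG AAC GAG ACA TGT GAT ATG TAG TGC GAA GTA — ATG at 32, stop TAG at 35 → 6 nt.
Frame +3: ATG CCG TCA AAT TGA ACG AGA CAT GTG ATA TGT AGT GCG AAG TAT — ATG at 3, stop TGA at 15 → 15 nt.
Frame -1: CAT ACT TCG CAC TAC ATA TCA CAT GTC TCG TTC AAT TTG ACG GCA TCA — no ATG→stop ORF.
Frame -2: ATA CTT CGC ACT ACA TAT CAC ATG TCT CGT TCA ATT TGA CGG CAT — ATG at 23, stop TGA at 38 → 18 nt.
Frame -3: TAC TTC GCA CTA CAT ATC ACA TGT CTC GTT CAA TTT GAC GGC ATC — no ATG→stop ORF.
Forward-strand max 15 nt; reverse-strand max 18 nt. The reverse strand has the longer ORF.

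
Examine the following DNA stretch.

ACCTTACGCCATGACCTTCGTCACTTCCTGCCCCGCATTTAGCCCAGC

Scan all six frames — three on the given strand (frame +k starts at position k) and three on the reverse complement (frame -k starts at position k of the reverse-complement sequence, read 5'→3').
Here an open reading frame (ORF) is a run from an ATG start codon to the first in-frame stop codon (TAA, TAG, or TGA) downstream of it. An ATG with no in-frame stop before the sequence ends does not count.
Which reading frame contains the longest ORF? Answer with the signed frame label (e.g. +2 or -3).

-2

Reverse complement (5'→3'): GCTGGGCTAAATGCGGGGCAGGAAGTGACGAAGGTCATGGCGTAAGGT
Frame +1: ACC TTA CGC CAT GAC CTT CGT CAC TTC CTG CCC CGC ATT TAG CCC AGC — no ATG→stop ORF.
Frame +2: CCT TAC GCC ATG ACC TTC GTC ACT TCC TGC CCC GCA TTT AGC CCA — no ATG→stop ORF.
Frame +3: CTT ACG CCA TGA CCT TCG TCA CTT CCT GCC CCG CAT TTA GCC CAG — no ATG→stop ORF.
Frame -1: GCT GGG CTA AAT GCG GGG CAG GAA GTG ACG AAG GTC ATG GCG TAA GGT — ATG at 37, stop TAA at 43 → 9 nt.
Frame -2: CTG GGC TAA ATG CGG GGC AGG AAG TGA CGA AGG TCA TGG CGT AAG — ATG at 11, stop TGA at 26 → 18 nt.
Frame -3: TGG GCT AAA TGC GGG GCA GGA AGT GAC GAA GGT CAT GGC GTA AGG — no ATG→stop ORF.
Longest ORF is 18 nt in frame -2 (positions 11–28).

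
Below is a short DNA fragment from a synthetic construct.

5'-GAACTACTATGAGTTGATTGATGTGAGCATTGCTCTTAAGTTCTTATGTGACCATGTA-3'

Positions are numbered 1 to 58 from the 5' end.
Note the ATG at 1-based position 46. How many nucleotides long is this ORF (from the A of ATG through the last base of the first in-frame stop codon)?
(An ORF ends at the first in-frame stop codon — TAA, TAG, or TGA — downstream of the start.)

Codons from position 46: ATG (46–48), TGA (49–51).
TGA is the first in-frame stop; ORF spans 46–51, 6 nucleotides.

6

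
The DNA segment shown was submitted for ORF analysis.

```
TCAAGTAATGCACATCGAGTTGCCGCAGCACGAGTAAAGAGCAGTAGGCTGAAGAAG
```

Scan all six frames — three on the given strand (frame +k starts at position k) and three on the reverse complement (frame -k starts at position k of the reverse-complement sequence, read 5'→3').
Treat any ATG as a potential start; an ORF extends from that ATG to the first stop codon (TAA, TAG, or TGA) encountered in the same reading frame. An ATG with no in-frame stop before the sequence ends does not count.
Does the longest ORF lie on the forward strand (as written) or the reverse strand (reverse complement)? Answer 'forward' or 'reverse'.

forward

Reverse complement (5'→3'): CTTCTTCAGCCTACTGCTCTTTACTCGTGCTGCGGCAACTCGATGTGCATTACTTGA
Frame +1: TCA AGT AAT GCA CAT CGA GTT GCC GCA GCA CGA GTA AAG AGC AGT AGG CTG AAG AAG — no ATG→stop ORF.
Frame +2: CAA GTA ATG CAC ATC GAG TTG CCG CAG CAC GAG TAA AGA GCA GTA GGC TGA AGA — ATG at 8, stop TAA at 35 → 30 nt.
Frame +3: AAG TAA TGC ACA TCG AGT TGC CGC AGC ACG AGT AAA GAG CAG TAG GCT GAA GAA — no ATG→stop ORF.
Frame -1: CTT CTT CAG CCT ACT GCT CTT TAC TCG TGC TGC GGC AAC TCG ATG TGC ATT ACT TGA — ATG at 43, stop TGA at 55 → 15 nt.
Frame -2: TTC TTC AGC CTA CTG CTC TTT ACT CGT GCT GCG GCA ACT CGA TGT GCA TTA CTT — no ATG→stop ORF.
Frame -3: TCT TCA GCC TAC TGC TCT TTA CTC GTG CTG CGG CAA CTC GAT GTG CAT TAC TTG — no ATG→stop ORF.
Forward-strand max 30 nt; reverse-strand max 15 nt. The forward strand has the longer ORF.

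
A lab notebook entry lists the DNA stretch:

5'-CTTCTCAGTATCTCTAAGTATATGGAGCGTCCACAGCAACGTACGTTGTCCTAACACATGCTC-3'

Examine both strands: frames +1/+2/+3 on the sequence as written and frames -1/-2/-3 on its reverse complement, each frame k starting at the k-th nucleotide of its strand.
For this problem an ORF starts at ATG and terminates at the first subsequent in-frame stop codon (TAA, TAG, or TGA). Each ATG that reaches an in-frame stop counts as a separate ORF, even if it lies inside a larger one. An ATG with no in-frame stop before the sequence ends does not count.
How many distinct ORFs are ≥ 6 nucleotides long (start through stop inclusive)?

Reverse complement (5'→3'): GAGCATGTGTTAGGACAACGTACGTTGCTGTGGACGCTCCATATACTTAGAGATACTGAGAAG
Frame +1: CTT CTC AGT ATC TCT AAG TAT ATG GAG CGT CCA CAG CAA CGT ACG TTG TCC TAA CAC ATG CTC — ATG at 22, stop TAA at 52 → 33 nt.
Frame +2: TTC TCA GTA TCT CTA AGT ATA TGG AGC GTC CAC AGC AAC GTA CGT TGT CCT AAC ACA TGC — no ATG→stop ORF.
Frame +3: TCT CAG TAT CTC TAA GTA TAT GGA GCG TCC ACA GCA ACG TAC GTT GTC CTA ACA CAT GCT — no ATG→stop ORF.
Frame -1: GAG CAT GTG TTA GGA CAA CGT ACG TTG CTG TGG ACG CTC CAT ATA CTT AGA GAT ACT GAG AAG — no ATG→stop ORF.
Frame -2: AGC ATG TGT TAG GAC AAC GTA CGT TGC TGT GGA CGC TCC ATA TAC TTA GAG ATA CTG AGA — ATG at 5, stop TAG at 11 → 9 nt.
Frame -3: GCA TGT GTT AGG ACA ACG TAC GTT GCT GTG GAC GCT CCA TAT ACT TAG AGA TAC TGA GAA — no ATG→stop ORF.
ORFs ≥ 6 nucleotides: frame +1 22–54 (33 nucleotides), frame -2 5–13 (9 nucleotides). Count = 2.

2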